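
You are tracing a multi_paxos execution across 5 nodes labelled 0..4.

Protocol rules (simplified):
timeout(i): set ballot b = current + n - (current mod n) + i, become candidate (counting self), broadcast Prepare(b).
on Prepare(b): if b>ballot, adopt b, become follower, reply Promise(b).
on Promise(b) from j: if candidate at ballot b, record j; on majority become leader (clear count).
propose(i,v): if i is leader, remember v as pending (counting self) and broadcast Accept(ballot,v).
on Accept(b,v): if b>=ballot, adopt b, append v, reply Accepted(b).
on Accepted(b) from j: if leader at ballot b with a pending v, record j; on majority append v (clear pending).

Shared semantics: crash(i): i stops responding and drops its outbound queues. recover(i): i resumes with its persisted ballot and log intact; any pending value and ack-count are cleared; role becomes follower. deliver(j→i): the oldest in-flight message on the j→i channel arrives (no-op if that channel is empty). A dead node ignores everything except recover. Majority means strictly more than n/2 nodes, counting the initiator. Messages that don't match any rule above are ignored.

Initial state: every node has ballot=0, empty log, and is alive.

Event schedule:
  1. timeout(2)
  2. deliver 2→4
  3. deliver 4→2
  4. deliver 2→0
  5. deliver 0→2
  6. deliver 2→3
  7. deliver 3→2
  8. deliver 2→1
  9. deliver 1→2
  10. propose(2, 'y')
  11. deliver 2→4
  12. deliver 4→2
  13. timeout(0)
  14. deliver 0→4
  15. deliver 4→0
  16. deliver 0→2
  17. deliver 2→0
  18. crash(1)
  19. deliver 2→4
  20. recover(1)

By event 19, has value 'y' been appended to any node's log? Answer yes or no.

yes

e1 timeout(2): 2[cand,b=7,-]
e2 deliver 2→4: 4[foll,b=7,-]
e3 deliver 4→2: ·
e4 deliver 2→0: 0[foll,b=7,-]
e5 deliver 0→2: 2[lead,b=7,-]
e6 deliver 2→3: 3[foll,b=7,-]
e7 deliver 3→2: ·
e8 deliver 2→1: 1[foll,b=7,-]
e9 deliver 1→2: ·
e10 propose(2,'y'): ·
e11 deliver 2→4: 4[foll,b=7,y]
e12 deliver 4→2: ·
e13 timeout(0): 0[cand,b=10,-]
e14 deliver 0→4: 4[foll,b=10,y]
e15 deliver 4→0: ·
e16 deliver 0→2: 2[foll,b=10,-]
e17 deliver 2→0: ·
e18 crash(1): 1[✗foll,b=7,-]
e19 deliver 2→4: ·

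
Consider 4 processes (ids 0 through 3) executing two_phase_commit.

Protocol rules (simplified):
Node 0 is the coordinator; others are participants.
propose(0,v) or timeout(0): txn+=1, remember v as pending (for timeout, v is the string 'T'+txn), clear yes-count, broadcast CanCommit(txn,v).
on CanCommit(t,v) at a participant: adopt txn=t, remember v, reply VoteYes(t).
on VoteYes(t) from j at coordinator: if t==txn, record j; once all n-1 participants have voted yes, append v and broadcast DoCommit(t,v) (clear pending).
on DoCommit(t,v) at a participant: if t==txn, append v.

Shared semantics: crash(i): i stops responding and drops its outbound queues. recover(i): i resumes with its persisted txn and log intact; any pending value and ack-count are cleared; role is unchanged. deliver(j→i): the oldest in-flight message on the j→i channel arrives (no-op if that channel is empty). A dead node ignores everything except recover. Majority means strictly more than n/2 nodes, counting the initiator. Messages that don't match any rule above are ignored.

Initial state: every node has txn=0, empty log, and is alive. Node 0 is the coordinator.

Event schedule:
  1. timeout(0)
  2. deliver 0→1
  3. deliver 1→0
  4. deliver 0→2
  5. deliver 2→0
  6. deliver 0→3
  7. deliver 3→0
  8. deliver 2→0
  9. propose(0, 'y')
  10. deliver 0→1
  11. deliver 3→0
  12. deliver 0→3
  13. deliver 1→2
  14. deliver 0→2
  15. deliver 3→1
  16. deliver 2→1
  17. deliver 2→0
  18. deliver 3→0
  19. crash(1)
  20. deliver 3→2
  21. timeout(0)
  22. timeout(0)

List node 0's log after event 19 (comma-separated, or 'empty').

e1 timeout(0): 0[coor,t=1,-]
e2 deliver 0→1: 1[part,t=1,-]
e3 deliver 1→0: ·
e4 deliver 0→2: 2[part,t=1,-]
e5 deliver 2→0: ·
e6 deliver 0→3: 3[part,t=1,-]
e7 deliver 3→0: 0[coor,t=1,T1]
e8 deliver 2→0: ·
e9 propose(0,'y'): 0[coor,t=2,T1]
e10 deliver 0→1: 1[part,t=1,T1]
e11 deliver 3→0: ·
e12 deliver 0→3: 3[part,t=1,T1]
e13 deliver 1→2: ·
e14 deliver 0→2: 2[part,t=1,T1]
e15 deliver 3→1: ·
e16 deliver 2→1: ·
e17 deliver 2→0: ·
e18 deliver 3→0: ·
e19 crash(1): 1[✗part,t=1,T1]

T1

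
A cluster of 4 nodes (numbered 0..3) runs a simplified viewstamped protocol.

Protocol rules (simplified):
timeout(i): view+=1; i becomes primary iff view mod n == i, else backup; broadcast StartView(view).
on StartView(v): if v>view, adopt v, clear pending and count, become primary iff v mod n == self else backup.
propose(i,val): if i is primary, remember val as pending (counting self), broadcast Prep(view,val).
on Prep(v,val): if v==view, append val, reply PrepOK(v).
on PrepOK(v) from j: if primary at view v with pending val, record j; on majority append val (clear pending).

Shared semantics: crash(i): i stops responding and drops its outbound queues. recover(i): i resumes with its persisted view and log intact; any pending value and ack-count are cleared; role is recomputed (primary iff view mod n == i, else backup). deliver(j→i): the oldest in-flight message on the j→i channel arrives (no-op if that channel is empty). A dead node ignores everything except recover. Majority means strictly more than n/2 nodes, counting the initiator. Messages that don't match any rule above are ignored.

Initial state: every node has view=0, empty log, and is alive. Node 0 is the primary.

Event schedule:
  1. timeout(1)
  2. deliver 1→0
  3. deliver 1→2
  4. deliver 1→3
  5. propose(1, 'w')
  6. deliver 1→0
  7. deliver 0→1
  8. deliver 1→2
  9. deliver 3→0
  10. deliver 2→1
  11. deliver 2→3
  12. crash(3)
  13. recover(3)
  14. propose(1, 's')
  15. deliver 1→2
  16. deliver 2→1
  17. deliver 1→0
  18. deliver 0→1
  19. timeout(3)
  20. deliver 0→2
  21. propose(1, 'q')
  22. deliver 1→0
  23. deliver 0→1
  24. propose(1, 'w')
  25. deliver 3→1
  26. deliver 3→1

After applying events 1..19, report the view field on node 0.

1

[1] timeout(1) → N1(prim v1 [-])
[2] deliver 1→0 → N0(back v1 [-])
[3] deliver 1→2 → N2(back v1 [-])
[4] deliver 1→3 → N3(back v1 [-])
[5] propose(1,'w') → ∅
[6] deliver 1→0 → N0(back v1 [w])
[7] deliver 0→1 → ∅
[8] deliver 1→2 → N2(back v1 [w])
[9] deliver 3→0 → ∅
[10] deliver 2→1 → N1(prim v1 [w])
[11] deliver 2→3 → ∅
[12] crash(3) → N3(✗back v1 [-])
[13] recover(3) → N3(back v1 [-])
[14] propose(1,'s') → ∅
[15] deliver 1→2 → N2(back v1 [w,s])
[16] deliver 2→1 → ∅
[17] deliver 1→0 → N0(back v1 [w,s])
[18] deliver 0→1 → N1(prim v1 [w,s])
[19] timeout(3) → N3(back v2 [-])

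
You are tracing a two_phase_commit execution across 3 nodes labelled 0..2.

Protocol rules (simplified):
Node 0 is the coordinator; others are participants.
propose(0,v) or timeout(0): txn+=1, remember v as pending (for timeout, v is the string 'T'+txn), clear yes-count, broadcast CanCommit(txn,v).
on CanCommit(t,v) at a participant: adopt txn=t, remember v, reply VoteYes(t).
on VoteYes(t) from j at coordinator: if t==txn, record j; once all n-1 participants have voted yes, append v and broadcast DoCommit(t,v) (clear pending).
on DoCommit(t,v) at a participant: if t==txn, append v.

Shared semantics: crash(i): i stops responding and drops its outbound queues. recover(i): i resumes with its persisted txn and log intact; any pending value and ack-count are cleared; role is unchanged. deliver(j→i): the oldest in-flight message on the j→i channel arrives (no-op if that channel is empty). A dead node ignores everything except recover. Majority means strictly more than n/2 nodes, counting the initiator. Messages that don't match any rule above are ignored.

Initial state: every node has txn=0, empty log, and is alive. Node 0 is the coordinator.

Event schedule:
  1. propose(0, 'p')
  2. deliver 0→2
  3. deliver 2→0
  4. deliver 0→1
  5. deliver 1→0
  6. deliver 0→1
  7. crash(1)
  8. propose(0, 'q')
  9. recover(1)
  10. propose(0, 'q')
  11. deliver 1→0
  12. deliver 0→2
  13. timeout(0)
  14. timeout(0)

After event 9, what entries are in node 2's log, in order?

empty

step 1 propose(0,'p'): 0={coor,t=1,log=-}
step 2 deliver 0→2: 2={part,t=1,log=-}
step 3 deliver 2→0: —
step 4 deliver 0→1: 1={part,t=1,log=-}
step 5 deliver 1→0: 0={coor,t=1,log=p}
step 6 deliver 0→1: 1={part,t=1,log=p}
step 7 crash(1): 1={✗part,t=1,log=p}
step 8 propose(0,'q'): 0={coor,t=2,log=p}
step 9 recover(1): 1={part,t=1,log=p}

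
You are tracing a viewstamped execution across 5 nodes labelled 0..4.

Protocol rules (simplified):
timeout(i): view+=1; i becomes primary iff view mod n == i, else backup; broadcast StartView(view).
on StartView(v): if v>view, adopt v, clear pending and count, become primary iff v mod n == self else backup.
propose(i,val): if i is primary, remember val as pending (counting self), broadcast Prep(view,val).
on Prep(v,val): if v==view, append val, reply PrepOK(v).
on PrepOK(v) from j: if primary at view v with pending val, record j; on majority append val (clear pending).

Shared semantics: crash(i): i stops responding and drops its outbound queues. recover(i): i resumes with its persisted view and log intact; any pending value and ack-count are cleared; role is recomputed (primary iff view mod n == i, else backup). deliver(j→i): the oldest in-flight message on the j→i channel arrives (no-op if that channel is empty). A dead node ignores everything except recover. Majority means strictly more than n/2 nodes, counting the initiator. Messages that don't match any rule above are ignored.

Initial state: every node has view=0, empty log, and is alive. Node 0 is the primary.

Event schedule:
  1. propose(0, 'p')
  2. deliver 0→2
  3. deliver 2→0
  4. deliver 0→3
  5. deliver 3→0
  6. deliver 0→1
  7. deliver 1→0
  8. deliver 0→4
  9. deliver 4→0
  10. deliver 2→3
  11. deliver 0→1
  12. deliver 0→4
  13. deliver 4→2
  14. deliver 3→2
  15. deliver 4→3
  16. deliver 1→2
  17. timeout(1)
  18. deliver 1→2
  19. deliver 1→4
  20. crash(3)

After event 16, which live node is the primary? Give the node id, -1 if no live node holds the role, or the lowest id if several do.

1. propose(0,'p'):  nop
2. deliver 0→2:  <2:back v0 p>
3. deliver 2→0:  nop
4. deliver 0→3:  <3:back v0 p>
5. deliver 3→0:  <0:prim v0 p>
6. deliver 0→1:  <1:back v0 p>
7. deliver 1→0:  nop
8. deliver 0→4:  <4:back v0 p>
9. deliver 4→0:  nop
10. deliver 2→3:  nop
11. deliver 0→1:  nop
12. deliver 0→4:  nop
13. deliver 4→2:  nop
14. deliver 3→2:  nop
15. deliver 4→3:  nop
16. deliver 1→2:  nop

0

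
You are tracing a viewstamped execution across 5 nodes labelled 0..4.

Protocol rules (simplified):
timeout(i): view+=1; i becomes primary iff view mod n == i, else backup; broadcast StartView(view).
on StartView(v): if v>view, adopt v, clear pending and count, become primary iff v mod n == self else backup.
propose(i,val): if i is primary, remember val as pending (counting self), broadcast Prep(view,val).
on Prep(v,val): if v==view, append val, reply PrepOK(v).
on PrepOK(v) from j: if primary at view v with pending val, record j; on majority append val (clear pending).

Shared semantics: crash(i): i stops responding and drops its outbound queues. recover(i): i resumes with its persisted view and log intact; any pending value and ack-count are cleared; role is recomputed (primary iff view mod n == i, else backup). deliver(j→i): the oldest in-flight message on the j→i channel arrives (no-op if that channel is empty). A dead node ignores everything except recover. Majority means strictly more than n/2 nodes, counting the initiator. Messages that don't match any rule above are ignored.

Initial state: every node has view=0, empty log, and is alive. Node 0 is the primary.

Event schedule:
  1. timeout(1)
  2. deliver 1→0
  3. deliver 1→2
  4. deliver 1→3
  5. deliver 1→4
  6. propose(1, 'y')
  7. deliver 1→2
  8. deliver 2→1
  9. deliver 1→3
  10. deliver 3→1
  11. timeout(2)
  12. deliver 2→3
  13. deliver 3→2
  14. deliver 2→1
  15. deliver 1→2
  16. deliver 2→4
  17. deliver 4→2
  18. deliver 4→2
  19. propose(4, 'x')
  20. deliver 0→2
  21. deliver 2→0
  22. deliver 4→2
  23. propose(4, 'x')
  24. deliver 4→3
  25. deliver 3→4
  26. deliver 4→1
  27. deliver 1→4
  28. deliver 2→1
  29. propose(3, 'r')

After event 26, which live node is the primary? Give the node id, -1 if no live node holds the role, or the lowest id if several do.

2

e1 timeout(1): 1[prim,v=1,-]
e2 deliver 1→0: 0[back,v=1,-]
e3 deliver 1→2: 2[back,v=1,-]
e4 deliver 1→3: 3[back,v=1,-]
e5 deliver 1→4: 4[back,v=1,-]
e6 propose(1,'y'): ·
e7 deliver 1→2: 2[back,v=1,y]
e8 deliver 2→1: ·
e9 deliver 1→3: 3[back,v=1,y]
e10 deliver 3→1: 1[prim,v=1,y]
e11 timeout(2): 2[prim,v=2,y]
e12 deliver 2→3: 3[back,v=2,y]
e13 deliver 3→2: ·
e14 deliver 2→1: 1[back,v=2,y]
e15 deliver 1→2: ·
e16 deliver 2→4: 4[back,v=2,-]
e17 deliver 4→2: ·
e18 deliver 4→2: ·
e19 propose(4,'x'): ·
e20 deliver 0→2: ·
e21 deliver 2→0: 0[back,v=2,-]
e22 deliver 4→2: ·
e23 propose(4,'x'): ·
e24 deliver 4→3: ·
e25 deliver 3→4: ·
e26 deliver 4→1: ·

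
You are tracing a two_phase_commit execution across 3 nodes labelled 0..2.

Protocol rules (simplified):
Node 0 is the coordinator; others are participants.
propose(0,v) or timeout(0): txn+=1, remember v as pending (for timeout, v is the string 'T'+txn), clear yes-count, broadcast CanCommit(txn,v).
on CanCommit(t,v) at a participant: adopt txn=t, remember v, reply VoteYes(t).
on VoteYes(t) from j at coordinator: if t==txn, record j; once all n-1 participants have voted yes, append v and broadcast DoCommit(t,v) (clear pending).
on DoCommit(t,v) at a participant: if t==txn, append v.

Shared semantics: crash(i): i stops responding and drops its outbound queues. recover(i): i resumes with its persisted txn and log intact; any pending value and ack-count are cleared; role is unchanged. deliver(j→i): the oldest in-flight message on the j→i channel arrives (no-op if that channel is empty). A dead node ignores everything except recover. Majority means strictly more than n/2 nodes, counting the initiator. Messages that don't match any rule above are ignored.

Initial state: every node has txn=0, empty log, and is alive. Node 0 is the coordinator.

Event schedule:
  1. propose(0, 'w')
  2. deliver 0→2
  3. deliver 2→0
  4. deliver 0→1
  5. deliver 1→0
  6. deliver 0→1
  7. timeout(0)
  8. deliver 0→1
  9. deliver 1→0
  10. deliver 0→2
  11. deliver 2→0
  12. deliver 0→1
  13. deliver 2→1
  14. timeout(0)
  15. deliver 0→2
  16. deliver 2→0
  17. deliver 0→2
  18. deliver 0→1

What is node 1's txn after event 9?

2

after 1 — propose(0,'w'): n0:coor/t1/[-]
after 2 — deliver 0→2: n2:part/t1/[-]
after 3 — deliver 2→0: ·
after 4 — deliver 0→1: n1:part/t1/[-]
after 5 — deliver 1→0: n0:coor/t1/[w]
after 6 — deliver 0→1: n1:part/t1/[w]
after 7 — timeout(0): n0:coor/t2/[w]
after 8 — deliver 0→1: n1:part/t2/[w]
after 9 — deliver 1→0: ·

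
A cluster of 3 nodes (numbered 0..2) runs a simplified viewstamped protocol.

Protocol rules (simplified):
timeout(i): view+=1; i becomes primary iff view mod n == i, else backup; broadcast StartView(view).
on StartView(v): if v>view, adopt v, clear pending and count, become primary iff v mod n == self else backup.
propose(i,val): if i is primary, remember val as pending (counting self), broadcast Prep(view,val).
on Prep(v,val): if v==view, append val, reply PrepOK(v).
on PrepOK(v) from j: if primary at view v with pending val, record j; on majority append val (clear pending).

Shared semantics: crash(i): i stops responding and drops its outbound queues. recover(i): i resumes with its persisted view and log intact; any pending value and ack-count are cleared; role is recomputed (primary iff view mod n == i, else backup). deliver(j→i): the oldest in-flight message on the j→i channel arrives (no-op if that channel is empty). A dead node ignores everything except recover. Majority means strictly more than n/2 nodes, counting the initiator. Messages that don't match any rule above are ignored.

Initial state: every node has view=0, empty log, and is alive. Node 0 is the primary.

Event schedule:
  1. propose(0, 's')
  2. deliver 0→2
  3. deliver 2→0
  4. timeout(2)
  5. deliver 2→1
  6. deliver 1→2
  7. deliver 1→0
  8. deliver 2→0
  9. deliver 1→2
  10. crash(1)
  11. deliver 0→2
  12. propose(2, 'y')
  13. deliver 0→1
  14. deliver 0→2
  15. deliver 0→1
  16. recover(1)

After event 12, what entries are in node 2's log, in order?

s

1. propose(0,'s'):  nop
2. deliver 0→2:  <2:back v0 s>
3. deliver 2→0:  <0:prim v0 s>
4. timeout(2):  <2:back v1 s>
5. deliver 2→1:  <1:prim v1 ->
6. deliver 1→2:  nop
7. deliver 1→0:  nop
8. deliver 2→0:  <0:back v1 s>
9. deliver 1→2:  nop
10. crash(1):  <1:✗prim v1 ->
11. deliver 0→2:  nop
12. propose(2,'y'):  nop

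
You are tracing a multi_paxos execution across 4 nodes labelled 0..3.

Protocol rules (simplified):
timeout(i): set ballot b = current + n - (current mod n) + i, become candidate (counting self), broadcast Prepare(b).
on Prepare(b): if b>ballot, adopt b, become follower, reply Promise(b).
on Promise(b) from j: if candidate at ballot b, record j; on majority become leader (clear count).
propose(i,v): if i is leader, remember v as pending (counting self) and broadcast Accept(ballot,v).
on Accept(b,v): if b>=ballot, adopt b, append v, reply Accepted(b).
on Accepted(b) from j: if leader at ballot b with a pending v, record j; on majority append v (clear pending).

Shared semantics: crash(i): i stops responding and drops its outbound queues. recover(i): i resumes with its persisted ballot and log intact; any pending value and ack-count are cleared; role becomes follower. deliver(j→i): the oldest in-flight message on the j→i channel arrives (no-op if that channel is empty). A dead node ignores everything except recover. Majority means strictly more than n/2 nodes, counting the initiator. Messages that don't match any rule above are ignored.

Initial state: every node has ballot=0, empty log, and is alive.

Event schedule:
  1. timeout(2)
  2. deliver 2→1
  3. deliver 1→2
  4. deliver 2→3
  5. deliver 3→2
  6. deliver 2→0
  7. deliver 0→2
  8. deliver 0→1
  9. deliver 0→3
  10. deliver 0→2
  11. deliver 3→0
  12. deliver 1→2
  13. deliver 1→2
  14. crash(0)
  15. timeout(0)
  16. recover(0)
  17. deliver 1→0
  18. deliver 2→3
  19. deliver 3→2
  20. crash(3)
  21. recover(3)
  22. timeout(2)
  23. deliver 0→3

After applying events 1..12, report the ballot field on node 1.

e1 timeout(2): 2[cand,b=6,-]
e2 deliver 2→1: 1[foll,b=6,-]
e3 deliver 1→2: ·
e4 deliver 2→3: 3[foll,b=6,-]
e5 deliver 3→2: 2[lead,b=6,-]
e6 deliver 2→0: 0[foll,b=6,-]
e7 deliver 0→2: ·
e8 deliver 0→1: ·
e9 deliver 0→3: ·
e10 deliver 0→2: ·
e11 deliver 3→0: ·
e12 deliver 1→2: ·

6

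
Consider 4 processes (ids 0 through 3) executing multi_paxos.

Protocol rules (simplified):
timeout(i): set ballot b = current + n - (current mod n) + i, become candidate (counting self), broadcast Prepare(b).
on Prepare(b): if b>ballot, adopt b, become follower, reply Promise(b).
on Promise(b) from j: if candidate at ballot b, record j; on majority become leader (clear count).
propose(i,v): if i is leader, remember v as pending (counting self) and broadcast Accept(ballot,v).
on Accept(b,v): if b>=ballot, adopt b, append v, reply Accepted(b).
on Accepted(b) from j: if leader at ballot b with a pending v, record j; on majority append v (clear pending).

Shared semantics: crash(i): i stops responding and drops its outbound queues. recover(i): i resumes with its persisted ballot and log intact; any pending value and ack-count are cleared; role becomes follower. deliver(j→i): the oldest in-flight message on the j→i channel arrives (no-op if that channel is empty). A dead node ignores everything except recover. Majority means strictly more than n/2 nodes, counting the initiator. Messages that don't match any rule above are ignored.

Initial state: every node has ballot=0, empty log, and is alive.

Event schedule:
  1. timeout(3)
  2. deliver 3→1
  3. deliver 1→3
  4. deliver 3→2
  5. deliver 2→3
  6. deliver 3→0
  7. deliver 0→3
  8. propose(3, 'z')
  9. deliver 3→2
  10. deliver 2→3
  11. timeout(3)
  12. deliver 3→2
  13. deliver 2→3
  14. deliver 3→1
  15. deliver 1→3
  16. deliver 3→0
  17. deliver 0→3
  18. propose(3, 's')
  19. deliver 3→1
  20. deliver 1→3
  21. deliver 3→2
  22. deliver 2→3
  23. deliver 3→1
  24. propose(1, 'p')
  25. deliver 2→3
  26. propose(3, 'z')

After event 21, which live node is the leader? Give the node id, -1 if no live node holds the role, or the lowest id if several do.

[1] timeout(3) → N3(cand b7 [-])
[2] deliver 3→1 → N1(foll b7 [-])
[3] deliver 1→3 → ∅
[4] deliver 3→2 → N2(foll b7 [-])
[5] deliver 2→3 → N3(lead b7 [-])
[6] deliver 3→0 → N0(foll b7 [-])
[7] deliver 0→3 → ∅
[8] propose(3,'z') → ∅
[9] deliver 3→2 → N2(foll b7 [z])
[10] deliver 2→3 → ∅
[11] timeout(3) → N3(cand b11 [-])
[12] deliver 3→2 → N2(foll b11 [z])
[13] deliver 2→3 → ∅
[14] deliver 3→1 → N1(foll b7 [z])
[15] deliver 1→3 → ∅
[16] deliver 3→0 → N0(foll b7 [z])
[17] deliver 0→3 → ∅
[18] propose(3,'s') → ∅
[19] deliver 3→1 → N1(foll b11 [z])
[20] deliver 1→3 → N3(lead b11 [-])
[21] deliver 3→2 → ∅

3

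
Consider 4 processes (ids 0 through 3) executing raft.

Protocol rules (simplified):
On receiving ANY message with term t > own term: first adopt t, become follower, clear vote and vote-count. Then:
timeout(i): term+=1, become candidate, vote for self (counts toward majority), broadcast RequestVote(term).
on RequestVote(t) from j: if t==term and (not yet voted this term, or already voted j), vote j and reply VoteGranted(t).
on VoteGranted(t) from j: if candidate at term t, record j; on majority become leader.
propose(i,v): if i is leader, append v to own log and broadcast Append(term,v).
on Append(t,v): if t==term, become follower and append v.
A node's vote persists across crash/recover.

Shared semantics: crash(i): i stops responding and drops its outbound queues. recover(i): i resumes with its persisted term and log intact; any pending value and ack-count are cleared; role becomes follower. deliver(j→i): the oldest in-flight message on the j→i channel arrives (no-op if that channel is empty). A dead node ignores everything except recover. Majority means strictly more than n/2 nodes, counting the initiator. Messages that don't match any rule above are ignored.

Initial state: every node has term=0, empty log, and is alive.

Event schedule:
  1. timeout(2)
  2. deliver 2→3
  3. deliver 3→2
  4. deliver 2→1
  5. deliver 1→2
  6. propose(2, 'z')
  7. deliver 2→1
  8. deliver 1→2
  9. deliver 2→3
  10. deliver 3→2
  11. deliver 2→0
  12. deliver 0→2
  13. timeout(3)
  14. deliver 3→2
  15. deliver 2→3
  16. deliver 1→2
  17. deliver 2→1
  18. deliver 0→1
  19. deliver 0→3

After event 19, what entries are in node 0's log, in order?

1. timeout(2):  <2:cand t1 ->
2. deliver 2→3:  <3:foll t1 ->
3. deliver 3→2:  nop
4. deliver 2→1:  <1:foll t1 ->
5. deliver 1→2:  <2:lead t1 ->
6. propose(2,'z'):  <2:lead t1 z>
7. deliver 2→1:  <1:foll t1 z>
8. deliver 1→2:  nop
9. deliver 2→3:  <3:foll t1 z>
10. deliver 3→2:  nop
11. deliver 2→0:  <0:foll t1 ->
12. deliver 0→2:  nop
13. timeout(3):  <3:cand t2 z>
14. deliver 3→2:  <2:foll t2 z>
15. deliver 2→3:  nop
16. deliver 1→2:  nop
17. deliver 2→1:  nop
18. deliver 0→1:  nop
19. deliver 0→3:  nop

empty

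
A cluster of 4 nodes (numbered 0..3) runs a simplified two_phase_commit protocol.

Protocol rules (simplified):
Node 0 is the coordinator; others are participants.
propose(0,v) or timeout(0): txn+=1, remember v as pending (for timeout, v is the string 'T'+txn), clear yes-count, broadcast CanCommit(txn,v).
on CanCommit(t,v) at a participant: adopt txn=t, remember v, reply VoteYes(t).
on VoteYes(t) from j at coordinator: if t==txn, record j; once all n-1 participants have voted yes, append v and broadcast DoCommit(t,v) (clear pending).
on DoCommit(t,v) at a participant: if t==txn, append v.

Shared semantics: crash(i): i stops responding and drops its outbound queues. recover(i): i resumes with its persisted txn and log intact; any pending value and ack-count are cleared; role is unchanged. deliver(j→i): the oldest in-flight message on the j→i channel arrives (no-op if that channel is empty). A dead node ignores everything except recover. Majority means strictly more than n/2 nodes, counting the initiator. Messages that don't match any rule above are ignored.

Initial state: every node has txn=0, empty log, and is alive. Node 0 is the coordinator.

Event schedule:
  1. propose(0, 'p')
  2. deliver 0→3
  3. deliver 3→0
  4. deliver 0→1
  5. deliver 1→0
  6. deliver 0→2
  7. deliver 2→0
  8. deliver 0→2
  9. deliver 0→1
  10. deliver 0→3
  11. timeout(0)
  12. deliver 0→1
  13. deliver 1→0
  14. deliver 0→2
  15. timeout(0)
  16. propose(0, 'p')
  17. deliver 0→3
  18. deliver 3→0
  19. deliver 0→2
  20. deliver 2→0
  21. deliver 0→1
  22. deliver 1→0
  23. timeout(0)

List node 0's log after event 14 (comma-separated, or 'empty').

e1 propose(0,'p'): 0[coor,t=1,-]
e2 deliver 0→3: 3[part,t=1,-]
e3 deliver 3→0: ·
e4 deliver 0→1: 1[part,t=1,-]
e5 deliver 1→0: ·
e6 deliver 0→2: 2[part,t=1,-]
e7 deliver 2→0: 0[coor,t=1,p]
e8 deliver 0→2: 2[part,t=1,p]
e9 deliver 0→1: 1[part,t=1,p]
e10 deliver 0→3: 3[part,t=1,p]
e11 timeout(0): 0[coor,t=2,p]
e12 deliver 0→1: 1[part,t=2,p]
e13 deliver 1→0: ·
e14 deliver 0→2: 2[part,t=2,p]

p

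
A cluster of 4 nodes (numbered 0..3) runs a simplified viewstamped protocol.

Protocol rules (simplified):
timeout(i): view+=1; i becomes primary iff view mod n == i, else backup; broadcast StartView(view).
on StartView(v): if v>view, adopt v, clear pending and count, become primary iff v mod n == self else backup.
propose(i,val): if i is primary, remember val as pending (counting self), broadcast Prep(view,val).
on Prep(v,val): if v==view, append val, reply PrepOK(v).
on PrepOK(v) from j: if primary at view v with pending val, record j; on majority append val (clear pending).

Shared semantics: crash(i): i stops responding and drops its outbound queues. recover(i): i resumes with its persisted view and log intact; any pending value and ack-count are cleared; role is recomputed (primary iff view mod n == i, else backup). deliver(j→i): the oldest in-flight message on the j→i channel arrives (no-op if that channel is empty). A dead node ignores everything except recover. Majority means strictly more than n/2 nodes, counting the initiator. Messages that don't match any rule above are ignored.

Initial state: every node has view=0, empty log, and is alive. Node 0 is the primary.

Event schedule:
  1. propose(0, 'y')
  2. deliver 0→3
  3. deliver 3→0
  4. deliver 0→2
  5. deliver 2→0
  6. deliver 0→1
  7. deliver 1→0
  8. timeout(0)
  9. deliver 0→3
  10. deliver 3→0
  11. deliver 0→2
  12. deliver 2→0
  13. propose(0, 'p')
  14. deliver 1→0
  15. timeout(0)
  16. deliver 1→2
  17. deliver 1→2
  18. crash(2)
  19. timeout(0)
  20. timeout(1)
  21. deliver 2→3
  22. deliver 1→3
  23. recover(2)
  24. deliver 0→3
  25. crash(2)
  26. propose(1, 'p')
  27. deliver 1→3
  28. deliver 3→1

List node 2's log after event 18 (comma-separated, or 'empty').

e1 propose(0,'y'): ·
e2 deliver 0→3: 3[back,v=0,y]
e3 deliver 3→0: ·
e4 deliver 0→2: 2[back,v=0,y]
e5 deliver 2→0: 0[prim,v=0,y]
e6 deliver 0→1: 1[back,v=0,y]
e7 deliver 1→0: ·
e8 timeout(0): 0[back,v=1,y]
e9 deliver 0→3: 3[back,v=1,y]
e10 deliver 3→0: ·
e11 deliver 0→2: 2[back,v=1,y]
e12 deliver 2→0: ·
e13 propose(0,'p'): ·
e14 deliver 1→0: ·
e15 timeout(0): 0[back,v=2,y]
e16 deliver 1→2: ·
e17 deliver 1→2: ·
e18 crash(2): 2[✗back,v=1,y]

y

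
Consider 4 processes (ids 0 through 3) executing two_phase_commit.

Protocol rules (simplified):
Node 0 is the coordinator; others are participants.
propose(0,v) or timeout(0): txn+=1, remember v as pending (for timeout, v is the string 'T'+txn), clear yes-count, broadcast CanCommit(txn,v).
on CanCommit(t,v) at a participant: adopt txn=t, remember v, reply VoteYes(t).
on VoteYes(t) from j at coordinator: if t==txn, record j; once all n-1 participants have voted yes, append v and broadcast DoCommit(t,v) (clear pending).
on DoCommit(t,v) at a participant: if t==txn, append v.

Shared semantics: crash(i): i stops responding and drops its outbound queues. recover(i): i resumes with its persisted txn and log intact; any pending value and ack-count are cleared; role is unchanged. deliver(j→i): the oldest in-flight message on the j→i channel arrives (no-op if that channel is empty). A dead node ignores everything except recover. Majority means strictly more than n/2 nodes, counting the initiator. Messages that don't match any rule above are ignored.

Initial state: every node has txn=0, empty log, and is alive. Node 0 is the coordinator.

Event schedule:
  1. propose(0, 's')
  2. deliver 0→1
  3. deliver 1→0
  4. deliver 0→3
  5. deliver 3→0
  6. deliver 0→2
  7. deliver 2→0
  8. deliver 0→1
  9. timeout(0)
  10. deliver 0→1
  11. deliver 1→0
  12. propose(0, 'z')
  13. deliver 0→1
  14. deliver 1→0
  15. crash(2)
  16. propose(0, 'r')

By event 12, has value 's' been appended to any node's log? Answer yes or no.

1. propose(0,'s'):  <0:coor t1 ->
2. deliver 0→1:  <1:part t1 ->
3. deliver 1→0:  nop
4. deliver 0→3:  <3:part t1 ->
5. deliver 3→0:  nop
6. deliver 0→2:  <2:part t1 ->
7. deliver 2→0:  <0:coor t1 s>
8. deliver 0→1:  <1:part t1 s>
9. timeout(0):  <0:coor t2 s>
10. deliver 0→1:  <1:part t2 s>
11. deliver 1→0:  nop
12. propose(0,'z'):  <0:coor t3 s>

yes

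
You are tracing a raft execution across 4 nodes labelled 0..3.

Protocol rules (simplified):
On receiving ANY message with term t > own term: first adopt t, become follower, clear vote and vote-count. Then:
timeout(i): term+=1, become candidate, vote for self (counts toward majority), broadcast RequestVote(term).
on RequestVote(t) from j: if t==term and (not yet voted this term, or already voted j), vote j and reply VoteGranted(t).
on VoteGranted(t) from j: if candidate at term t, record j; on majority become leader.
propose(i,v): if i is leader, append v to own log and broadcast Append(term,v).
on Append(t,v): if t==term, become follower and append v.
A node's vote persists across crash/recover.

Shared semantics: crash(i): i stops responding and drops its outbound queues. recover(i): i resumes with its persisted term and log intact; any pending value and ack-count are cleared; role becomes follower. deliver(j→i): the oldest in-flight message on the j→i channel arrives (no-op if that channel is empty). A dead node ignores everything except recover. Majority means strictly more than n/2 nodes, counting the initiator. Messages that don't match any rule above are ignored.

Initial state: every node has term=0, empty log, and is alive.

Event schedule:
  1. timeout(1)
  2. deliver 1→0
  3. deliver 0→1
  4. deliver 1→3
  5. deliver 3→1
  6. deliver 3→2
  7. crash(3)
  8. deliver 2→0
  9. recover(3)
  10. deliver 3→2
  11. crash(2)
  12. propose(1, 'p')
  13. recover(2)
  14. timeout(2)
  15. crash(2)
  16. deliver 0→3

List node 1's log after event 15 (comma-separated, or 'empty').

[1] timeout(1) → N1(cand t1 [-])
[2] deliver 1→0 → N0(foll t1 [-])
[3] deliver 0→1 → ∅
[4] deliver 1→3 → N3(foll t1 [-])
[5] deliver 3→1 → N1(lead t1 [-])
[6] deliver 3→2 → ∅
[7] crash(3) → N3(✗foll t1 [-])
[8] deliver 2→0 → ∅
[9] recover(3) → N3(foll t1 [-])
[10] deliver 3→2 → ∅
[11] crash(2) → N2(✗foll t0 [-])
[12] propose(1,'p') → N1(lead t1 [p])
[13] recover(2) → N2(foll t0 [-])
[14] timeout(2) → N2(cand t1 [-])
[15] crash(2) → N2(✗cand t1 [-])

p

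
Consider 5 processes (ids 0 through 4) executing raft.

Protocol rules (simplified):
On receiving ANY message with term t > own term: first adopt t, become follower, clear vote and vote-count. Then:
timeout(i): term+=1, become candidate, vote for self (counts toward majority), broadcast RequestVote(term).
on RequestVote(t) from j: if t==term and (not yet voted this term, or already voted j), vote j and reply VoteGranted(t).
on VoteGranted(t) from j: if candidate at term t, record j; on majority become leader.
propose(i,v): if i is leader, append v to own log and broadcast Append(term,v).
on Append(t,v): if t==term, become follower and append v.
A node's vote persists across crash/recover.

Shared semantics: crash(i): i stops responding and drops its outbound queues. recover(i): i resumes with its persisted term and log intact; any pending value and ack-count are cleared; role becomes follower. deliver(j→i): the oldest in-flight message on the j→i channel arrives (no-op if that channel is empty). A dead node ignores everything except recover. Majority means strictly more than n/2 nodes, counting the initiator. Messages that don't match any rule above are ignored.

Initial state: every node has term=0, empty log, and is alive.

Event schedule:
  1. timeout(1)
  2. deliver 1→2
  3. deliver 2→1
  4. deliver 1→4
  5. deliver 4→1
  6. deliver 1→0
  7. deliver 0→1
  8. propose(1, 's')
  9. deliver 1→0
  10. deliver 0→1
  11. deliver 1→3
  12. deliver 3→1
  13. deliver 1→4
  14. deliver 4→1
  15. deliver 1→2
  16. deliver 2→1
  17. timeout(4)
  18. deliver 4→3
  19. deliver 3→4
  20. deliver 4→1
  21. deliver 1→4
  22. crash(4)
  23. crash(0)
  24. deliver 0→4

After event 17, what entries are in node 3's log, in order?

e1 timeout(1): 1[cand,t=1,-]
e2 deliver 1→2: 2[foll,t=1,-]
e3 deliver 2→1: ·
e4 deliver 1→4: 4[foll,t=1,-]
e5 deliver 4→1: 1[lead,t=1,-]
e6 deliver 1→0: 0[foll,t=1,-]
e7 deliver 0→1: ·
e8 propose(1,'s'): 1[lead,t=1,s]
e9 deliver 1→0: 0[foll,t=1,s]
e10 deliver 0→1: ·
e11 deliver 1→3: 3[foll,t=1,-]
e12 deliver 3→1: ·
e13 deliver 1→4: 4[foll,t=1,s]
e14 deliver 4→1: ·
e15 deliver 1→2: 2[foll,t=1,s]
e16 deliver 2→1: ·
e17 timeout(4): 4[cand,t=2,s]

empty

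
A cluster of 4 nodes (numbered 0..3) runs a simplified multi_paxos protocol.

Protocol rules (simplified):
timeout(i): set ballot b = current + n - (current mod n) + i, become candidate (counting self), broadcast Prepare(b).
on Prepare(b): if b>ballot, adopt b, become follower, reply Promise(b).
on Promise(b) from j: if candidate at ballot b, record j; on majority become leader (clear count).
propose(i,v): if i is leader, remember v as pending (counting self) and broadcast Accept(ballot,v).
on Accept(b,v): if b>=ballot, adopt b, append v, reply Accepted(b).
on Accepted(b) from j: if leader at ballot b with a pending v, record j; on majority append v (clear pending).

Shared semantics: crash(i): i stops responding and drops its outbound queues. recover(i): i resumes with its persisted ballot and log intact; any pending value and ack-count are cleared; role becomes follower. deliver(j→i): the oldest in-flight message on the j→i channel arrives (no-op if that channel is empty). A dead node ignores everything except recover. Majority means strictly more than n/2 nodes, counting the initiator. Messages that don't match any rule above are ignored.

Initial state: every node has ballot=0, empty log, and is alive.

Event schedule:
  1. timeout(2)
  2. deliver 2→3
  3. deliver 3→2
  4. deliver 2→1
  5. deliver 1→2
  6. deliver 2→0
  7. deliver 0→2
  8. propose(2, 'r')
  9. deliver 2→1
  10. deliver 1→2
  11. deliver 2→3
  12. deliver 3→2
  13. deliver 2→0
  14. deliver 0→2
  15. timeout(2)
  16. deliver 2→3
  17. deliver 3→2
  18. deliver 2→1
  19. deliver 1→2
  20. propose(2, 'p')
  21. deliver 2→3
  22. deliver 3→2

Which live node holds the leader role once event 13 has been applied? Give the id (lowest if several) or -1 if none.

[1] timeout(2) → N2(cand b6 [-])
[2] deliver 2→3 → N3(foll b6 [-])
[3] deliver 3→2 → ∅
[4] deliver 2→1 → N1(foll b6 [-])
[5] deliver 1→2 → N2(lead b6 [-])
[6] deliver 2→0 → N0(foll b6 [-])
[7] deliver 0→2 → ∅
[8] propose(2,'r') → ∅
[9] deliver 2→1 → N1(foll b6 [r])
[10] deliver 1→2 → ∅
[11] deliver 2→3 → N3(foll b6 [r])
[12] deliver 3→2 → N2(lead b6 [r])
[13] deliver 2→0 → N0(foll b6 [r])

2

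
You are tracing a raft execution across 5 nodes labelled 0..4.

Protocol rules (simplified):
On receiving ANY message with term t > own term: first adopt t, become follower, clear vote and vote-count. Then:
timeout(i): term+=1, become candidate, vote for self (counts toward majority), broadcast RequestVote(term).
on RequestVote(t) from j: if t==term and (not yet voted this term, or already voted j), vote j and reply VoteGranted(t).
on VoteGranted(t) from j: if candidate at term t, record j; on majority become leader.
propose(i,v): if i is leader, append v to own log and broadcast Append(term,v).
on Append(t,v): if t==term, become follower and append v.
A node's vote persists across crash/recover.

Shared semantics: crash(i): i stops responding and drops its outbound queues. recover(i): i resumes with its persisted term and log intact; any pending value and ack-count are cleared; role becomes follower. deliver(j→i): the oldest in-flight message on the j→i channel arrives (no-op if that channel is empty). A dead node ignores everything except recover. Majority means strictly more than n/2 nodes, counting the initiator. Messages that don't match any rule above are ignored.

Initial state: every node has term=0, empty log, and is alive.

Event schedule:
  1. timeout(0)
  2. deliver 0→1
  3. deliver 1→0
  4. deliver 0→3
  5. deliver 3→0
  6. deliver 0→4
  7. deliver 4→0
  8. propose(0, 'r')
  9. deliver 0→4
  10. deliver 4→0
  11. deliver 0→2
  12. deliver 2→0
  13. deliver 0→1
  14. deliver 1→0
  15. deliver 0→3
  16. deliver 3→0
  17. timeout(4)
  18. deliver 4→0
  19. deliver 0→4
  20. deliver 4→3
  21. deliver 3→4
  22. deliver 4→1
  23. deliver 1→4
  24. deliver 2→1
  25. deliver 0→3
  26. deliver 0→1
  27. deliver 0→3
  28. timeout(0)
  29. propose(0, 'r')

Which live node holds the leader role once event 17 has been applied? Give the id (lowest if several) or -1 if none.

e1 timeout(0): 0[cand,t=1,-]
e2 deliver 0→1: 1[foll,t=1,-]
e3 deliver 1→0: ·
e4 deliver 0→3: 3[foll,t=1,-]
e5 deliver 3→0: 0[lead,t=1,-]
e6 deliver 0→4: 4[foll,t=1,-]
e7 deliver 4→0: ·
e8 propose(0,'r'): 0[lead,t=1,r]
e9 deliver 0→4: 4[foll,t=1,r]
e10 deliver 4→0: ·
e11 deliver 0→2: 2[foll,t=1,-]
e12 deliver 2→0: ·
e13 deliver 0→1: 1[foll,t=1,r]
e14 deliver 1→0: ·
e15 deliver 0→3: 3[foll,t=1,r]
e16 deliver 3→0: ·
e17 timeout(4): 4[cand,t=2,r]

0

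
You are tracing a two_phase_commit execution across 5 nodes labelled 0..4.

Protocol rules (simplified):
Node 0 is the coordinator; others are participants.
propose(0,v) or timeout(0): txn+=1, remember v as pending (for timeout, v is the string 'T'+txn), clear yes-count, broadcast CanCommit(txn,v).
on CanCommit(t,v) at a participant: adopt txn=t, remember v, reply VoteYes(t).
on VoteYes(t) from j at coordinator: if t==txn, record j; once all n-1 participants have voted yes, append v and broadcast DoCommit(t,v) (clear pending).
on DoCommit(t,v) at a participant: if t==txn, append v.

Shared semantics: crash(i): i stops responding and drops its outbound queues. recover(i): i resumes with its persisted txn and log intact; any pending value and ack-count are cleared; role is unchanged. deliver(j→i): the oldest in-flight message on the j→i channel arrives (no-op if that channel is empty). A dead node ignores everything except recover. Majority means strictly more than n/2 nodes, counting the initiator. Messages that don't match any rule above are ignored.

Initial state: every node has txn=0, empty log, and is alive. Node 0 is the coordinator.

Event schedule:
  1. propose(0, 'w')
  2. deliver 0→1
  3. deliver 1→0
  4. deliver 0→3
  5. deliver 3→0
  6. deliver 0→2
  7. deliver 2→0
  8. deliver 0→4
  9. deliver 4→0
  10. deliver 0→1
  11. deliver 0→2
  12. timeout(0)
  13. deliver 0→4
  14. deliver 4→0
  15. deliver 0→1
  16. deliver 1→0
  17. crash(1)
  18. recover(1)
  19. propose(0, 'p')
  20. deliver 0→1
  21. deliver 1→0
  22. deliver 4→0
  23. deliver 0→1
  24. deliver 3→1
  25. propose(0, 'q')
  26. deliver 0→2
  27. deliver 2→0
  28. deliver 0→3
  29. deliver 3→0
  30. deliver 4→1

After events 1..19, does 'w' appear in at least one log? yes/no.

after 1 — propose(0,'w'): n0:coor/t1/[-]
after 2 — deliver 0→1: n1:part/t1/[-]
after 3 — deliver 1→0: ·
after 4 — deliver 0→3: n3:part/t1/[-]
after 5 — deliver 3→0: ·
after 6 — deliver 0→2: n2:part/t1/[-]
after 7 — deliver 2→0: ·
after 8 — deliver 0→4: n4:part/t1/[-]
after 9 — deliver 4→0: n0:coor/t1/[w]
after 10 — deliver 0→1: n1:part/t1/[w]
after 11 — deliver 0→2: n2:part/t1/[w]
after 12 — timeout(0): n0:coor/t2/[w]
after 13 — deliver 0→4: n4:part/t1/[w]
after 14 — deliver 4→0: ·
after 15 — deliver 0→1: n1:part/t2/[w]
after 16 — deliver 1→0: ·
after 17 — crash(1): n1:✗part/t2/[w]
after 18 — recover(1): n1:part/t2/[w]
after 19 — propose(0,'p'): n0:coor/t3/[w]

yes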